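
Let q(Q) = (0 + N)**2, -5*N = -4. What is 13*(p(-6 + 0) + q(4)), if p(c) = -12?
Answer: -3692/25 ≈ -147.68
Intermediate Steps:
N = 4/5 (N = -1/5*(-4) = 4/5 ≈ 0.80000)
q(Q) = 16/25 (q(Q) = (0 + 4/5)**2 = (4/5)**2 = 16/25)
13*(p(-6 + 0) + q(4)) = 13*(-12 + 16/25) = 13*(-284/25) = -3692/25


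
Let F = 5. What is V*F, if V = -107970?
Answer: -539850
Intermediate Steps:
V*F = -107970*5 = -539850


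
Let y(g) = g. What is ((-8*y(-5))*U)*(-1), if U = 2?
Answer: -80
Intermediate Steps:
((-8*y(-5))*U)*(-1) = (-8*(-5)*2)*(-1) = (40*2)*(-1) = 80*(-1) = -80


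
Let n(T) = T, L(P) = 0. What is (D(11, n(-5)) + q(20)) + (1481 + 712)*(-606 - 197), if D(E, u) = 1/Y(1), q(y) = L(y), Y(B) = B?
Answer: -1760978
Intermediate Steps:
q(y) = 0
D(E, u) = 1 (D(E, u) = 1/1 = 1)
(D(11, n(-5)) + q(20)) + (1481 + 712)*(-606 - 197) = (1 + 0) + (1481 + 712)*(-606 - 197) = 1 + 2193*(-803) = 1 - 1760979 = -1760978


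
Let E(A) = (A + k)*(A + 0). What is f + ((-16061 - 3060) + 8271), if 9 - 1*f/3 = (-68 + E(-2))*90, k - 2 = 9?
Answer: 12397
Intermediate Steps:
k = 11 (k = 2 + 9 = 11)
E(A) = A*(11 + A) (E(A) = (A + 11)*(A + 0) = (11 + A)*A = A*(11 + A))
f = 23247 (f = 27 - 3*(-68 - 2*(11 - 2))*90 = 27 - 3*(-68 - 2*9)*90 = 27 - 3*(-68 - 18)*90 = 27 - (-258)*90 = 27 - 3*(-7740) = 27 + 23220 = 23247)
f + ((-16061 - 3060) + 8271) = 23247 + ((-16061 - 3060) + 8271) = 23247 + (-19121 + 8271) = 23247 - 10850 = 12397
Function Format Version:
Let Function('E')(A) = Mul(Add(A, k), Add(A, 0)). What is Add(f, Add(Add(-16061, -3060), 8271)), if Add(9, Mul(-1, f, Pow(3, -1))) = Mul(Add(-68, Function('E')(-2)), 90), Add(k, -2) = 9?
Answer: 12397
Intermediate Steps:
k = 11 (k = Add(2, 9) = 11)
Function('E')(A) = Mul(A, Add(11, A)) (Function('E')(A) = Mul(Add(A, 11), Add(A, 0)) = Mul(Add(11, A), A) = Mul(A, Add(11, A)))
f = 23247 (f = Add(27, Mul(-3, Mul(Add(-68, Mul(-2, Add(11, -2))), 90))) = Add(27, Mul(-3, Mul(Add(-68, Mul(-2, 9)), 90))) = Add(27, Mul(-3, Mul(Add(-68, -18), 90))) = Add(27, Mul(-3, Mul(-86, 90))) = Add(27, Mul(-3, -7740)) = Add(27, 23220) = 23247)
Add(f, Add(Add(-16061, -3060), 8271)) = Add(23247, Add(Add(-16061, -3060), 8271)) = Add(23247, Add(-19121, 8271)) = Add(23247, -10850) = 12397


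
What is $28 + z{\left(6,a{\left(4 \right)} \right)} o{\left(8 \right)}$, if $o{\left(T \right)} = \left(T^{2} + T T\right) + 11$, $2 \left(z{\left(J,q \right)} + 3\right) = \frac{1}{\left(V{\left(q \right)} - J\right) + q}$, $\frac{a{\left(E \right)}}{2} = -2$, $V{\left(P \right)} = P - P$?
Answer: $- \frac{7919}{20} \approx -395.95$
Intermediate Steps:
$V{\left(P \right)} = 0$
$a{\left(E \right)} = -4$ ($a{\left(E \right)} = 2 \left(-2\right) = -4$)
$z{\left(J,q \right)} = -3 + \frac{1}{2 \left(q - J\right)}$ ($z{\left(J,q \right)} = -3 + \frac{1}{2 \left(\left(0 - J\right) + q\right)} = -3 + \frac{1}{2 \left(- J + q\right)} = -3 + \frac{1}{2 \left(q - J\right)}$)
$o{\left(T \right)} = 11 + 2 T^{2}$ ($o{\left(T \right)} = \left(T^{2} + T^{2}\right) + 11 = 2 T^{2} + 11 = 11 + 2 T^{2}$)
$28 + z{\left(6,a{\left(4 \right)} \right)} o{\left(8 \right)} = 28 + \frac{\frac{1}{2} - -12 + 3 \cdot 6}{-4 - 6} \left(11 + 2 \cdot 8^{2}\right) = 28 + \frac{\frac{1}{2} + 12 + 18}{-4 - 6} \left(11 + 2 \cdot 64\right) = 28 + \frac{1}{-10} \cdot \frac{61}{2} \left(11 + 128\right) = 28 + \left(- \frac{1}{10}\right) \frac{61}{2} \cdot 139 = 28 - \frac{8479}{20} = - \frac{7919}{20}$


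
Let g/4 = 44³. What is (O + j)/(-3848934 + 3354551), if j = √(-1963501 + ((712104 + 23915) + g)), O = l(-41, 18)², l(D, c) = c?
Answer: -324/494383 - I*√886746/494383 ≈ -0.00065536 - 0.0019047*I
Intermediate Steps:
g = 340736 (g = 4*44³ = 4*85184 = 340736)
O = 324 (O = 18² = 324)
j = I*√886746 (j = √(-1963501 + ((712104 + 23915) + 340736)) = √(-1963501 + (736019 + 340736)) = √(-1963501 + 1076755) = √(-886746) = I*√886746 ≈ 941.67*I)
(O + j)/(-3848934 + 3354551) = (324 + I*√886746)/(-3848934 + 3354551) = (324 + I*√886746)/(-494383) = (324 + I*√886746)*(-1/494383) = -324/494383 - I*√886746/494383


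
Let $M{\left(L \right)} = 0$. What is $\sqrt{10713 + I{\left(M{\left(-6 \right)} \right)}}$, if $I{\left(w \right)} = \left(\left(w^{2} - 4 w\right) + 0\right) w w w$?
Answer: $\sqrt{10713} \approx 103.5$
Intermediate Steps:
$I{\left(w \right)} = w^{3} \left(w^{2} - 4 w\right)$ ($I{\left(w \right)} = \left(w^{2} - 4 w\right) w w w = w \left(w^{2} - 4 w\right) w w = w^{2} \left(w^{2} - 4 w\right) w = w^{3} \left(w^{2} - 4 w\right)$)
$\sqrt{10713 + I{\left(M{\left(-6 \right)} \right)}} = \sqrt{10713 + 0^{4} \left(-4 + 0\right)} = \sqrt{10713 + 0 \left(-4\right)} = \sqrt{10713 + 0} = \sqrt{10713}$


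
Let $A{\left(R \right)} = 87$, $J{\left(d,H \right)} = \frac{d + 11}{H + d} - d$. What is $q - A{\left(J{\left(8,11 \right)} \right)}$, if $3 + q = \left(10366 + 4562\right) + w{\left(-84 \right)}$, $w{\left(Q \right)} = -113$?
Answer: $14725$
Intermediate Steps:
$J{\left(d,H \right)} = - d + \frac{11 + d}{H + d}$ ($J{\left(d,H \right)} = \frac{11 + d}{H + d} - d = - d + \frac{11 + d}{H + d}$)
$q = 14812$ ($q = -3 + \left(\left(10366 + 4562\right) - 113\right) = -3 + \left(14928 - 113\right) = -3 + 14815 = 14812$)
$q - A{\left(J{\left(8,11 \right)} \right)} = 14812 - 87 = 14725$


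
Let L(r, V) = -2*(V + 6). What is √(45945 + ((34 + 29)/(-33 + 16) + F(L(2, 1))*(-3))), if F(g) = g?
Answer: 2*√3322293/17 ≈ 214.44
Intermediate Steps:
L(r, V) = -12 - 2*V (L(r, V) = -2*(6 + V) = -12 - 2*V)
√(45945 + ((34 + 29)/(-33 + 16) + F(L(2, 1))*(-3))) = √(45945 + ((34 + 29)/(-33 + 16) + (-12 - 2*1)*(-3))) = √(45945 + (63/(-17) + (-12 - 2)*(-3))) = √(45945 + (63*(-1/17) - 14*(-3))) = √(45945 + (-63/17 + 42)) = √(45945 + 651/17) = √(781716/17) = 2*√3322293/17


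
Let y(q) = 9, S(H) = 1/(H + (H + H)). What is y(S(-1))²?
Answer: 81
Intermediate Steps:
S(H) = 1/(3*H) (S(H) = 1/(H + 2*H) = 1/(3*H))
y(S(-1))² = 9² = 81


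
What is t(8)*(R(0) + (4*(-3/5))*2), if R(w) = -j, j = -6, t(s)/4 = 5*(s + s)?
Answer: 384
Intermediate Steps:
t(s) = 40*s (t(s) = 4*(5*(s + s)) = 4*(5*(2*s)) = 4*(10*s) = 40*s)
R(w) = 6 (R(w) = -1*(-6) = 6)
t(8)*(R(0) + (4*(-3/5))*2) = (40*8)*(6 + (4*(-3/5))*2) = 320*(6 + (4*(-3*⅕))*2) = 320*(6 + (4*(-⅗))*2) = 320*(6 - 12/5*2) = 320*(6 - 24/5) = 320*(6/5) = 384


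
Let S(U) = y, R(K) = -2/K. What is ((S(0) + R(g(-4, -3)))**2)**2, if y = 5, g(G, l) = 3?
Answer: 28561/81 ≈ 352.60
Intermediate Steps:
S(U) = 5
((S(0) + R(g(-4, -3)))**2)**2 = ((5 - 2/3)**2)**2 = ((13/3)**2)**2 = (169/9)**2 = 28561/81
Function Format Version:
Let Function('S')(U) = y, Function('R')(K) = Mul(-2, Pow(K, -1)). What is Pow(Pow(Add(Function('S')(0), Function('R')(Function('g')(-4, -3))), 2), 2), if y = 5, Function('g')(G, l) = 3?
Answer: Rational(28561, 81) ≈ 352.60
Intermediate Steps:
Function('S')(U) = 5
Pow(Pow(Add(Function('S')(0), Function('R')(Function('g')(-4, -3))), 2), 2) = Pow(Pow(Add(5, Mul(-2, Pow(3, -1))), 2), 2) = Pow(Pow(Add(5, Mul(-2, Rational(1, 3))), 2), 2) = Pow(Pow(Add(5, Rational(-2, 3)), 2), 2) = Pow(Pow(Rational(13, 3), 2), 2) = Pow(Rational(169, 9), 2) = Rational(28561, 81)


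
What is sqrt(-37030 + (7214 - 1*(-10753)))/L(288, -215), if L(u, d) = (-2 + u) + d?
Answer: I*sqrt(19063)/71 ≈ 1.9446*I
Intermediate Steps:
L(u, d) = -2 + d + u
sqrt(-37030 + (7214 - 1*(-10753)))/L(288, -215) = sqrt(-37030 + (7214 - 1*(-10753)))/(-2 - 215 + 288) = sqrt(-37030 + (7214 + 10753))/71 = sqrt(-37030 + 17967)*(1/71) = sqrt(-19063)*(1/71) = (I*sqrt(19063))*(1/71) = I*sqrt(19063)/71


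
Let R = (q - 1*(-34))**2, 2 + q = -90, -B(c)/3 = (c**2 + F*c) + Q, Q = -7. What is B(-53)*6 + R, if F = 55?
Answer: 5398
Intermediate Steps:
B(c) = 21 - 165*c - 3*c**2 (B(c) = -3*((c**2 + 55*c) - 7) = -3*(-7 + c**2 + 55*c) = 21 - 165*c - 3*c**2)
q = -92 (q = -2 - 90 = -92)
R = 3364 (R = (-92 - 1*(-34))**2 = (-92 + 34)**2 = (-58)**2 = 3364)
B(-53)*6 + R = (21 - 165*(-53) - 3*(-53)**2)*6 + 3364 = (21 + 8745 - 3*2809)*6 + 3364 = (21 + 8745 - 8427)*6 + 3364 = 339*6 + 3364 = 2034 + 3364 = 5398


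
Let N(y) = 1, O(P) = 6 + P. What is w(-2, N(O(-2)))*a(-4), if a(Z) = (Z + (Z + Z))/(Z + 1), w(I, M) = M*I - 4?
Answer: -24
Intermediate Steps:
w(I, M) = -4 + I*M (w(I, M) = I*M - 4 = -4 + I*M)
a(Z) = 3*Z/(1 + Z) (a(Z) = (Z + 2*Z)/(1 + Z) = (3*Z)/(1 + Z) = 3*Z/(1 + Z))
w(-2, N(O(-2)))*a(-4) = (-4 - 2*1)*(3*(-4)/(1 - 4)) = (-4 - 2)*(3*(-4)/(-3)) = -18*(-4)*(-1)/3 = -6*4 = -24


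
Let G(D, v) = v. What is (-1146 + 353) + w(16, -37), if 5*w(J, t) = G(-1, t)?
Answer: -4002/5 ≈ -800.40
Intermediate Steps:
w(J, t) = t/5
(-1146 + 353) + w(16, -37) = (-1146 + 353) + (⅕)*(-37) = -793 - 37/5 = -4002/5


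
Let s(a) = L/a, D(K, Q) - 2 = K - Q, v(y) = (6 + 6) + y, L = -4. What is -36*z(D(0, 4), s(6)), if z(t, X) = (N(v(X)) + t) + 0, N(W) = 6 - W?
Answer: 264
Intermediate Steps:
v(y) = 12 + y
D(K, Q) = 2 + K - Q (D(K, Q) = 2 + (K - Q) = 2 + K - Q)
s(a) = -4/a
z(t, X) = -6 + t - X (z(t, X) = ((6 - (12 + X)) + t) + 0 = ((6 + (-12 - X)) + t) + 0 = ((-6 - X) + t) + 0 = (-6 + t - X) + 0 = -6 + t - X)
-36*z(D(0, 4), s(6)) = -36*(-6 + (2 + 0 - 1*4) - (-4)/6) = -36*(-6 + (2 + 0 - 4) - (-4)/6) = -36*(-6 - 2 - 1*(-2/3)) = -36*(-6 - 2 + 2/3) = -36*(-22/3) = 264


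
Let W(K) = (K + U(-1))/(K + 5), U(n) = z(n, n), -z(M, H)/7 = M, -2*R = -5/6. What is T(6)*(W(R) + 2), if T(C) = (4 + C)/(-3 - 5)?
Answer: -219/52 ≈ -4.2115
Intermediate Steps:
R = 5/12 (R = -(-5)/(2*6) = -½*(-⅚) = 5/12 ≈ 0.41667)
z(M, H) = -7*M
U(n) = -7*n
T(C) = -½ - C/8 (T(C) = (4 + C)/(-8) = (4 + C)*(-⅛) = -½ - C/8)
W(K) = (7 + K)/(5 + K) (W(K) = (K - 7*(-1))/(K + 5) = (K + 7)/(5 + K) = (7 + K)/(5 + K))
T(6)*(W(R) + 2) = (-½ - ⅛*6)*((7 + 5/12)/(5 + 5/12) + 2) = (-½ - ¾)*((89/12)/(65/12) + 2) = -5*((12/65)*(89/12) + 2)/4 = -5*(89/65 + 2)/4 = -5/4*219/65 = -219/52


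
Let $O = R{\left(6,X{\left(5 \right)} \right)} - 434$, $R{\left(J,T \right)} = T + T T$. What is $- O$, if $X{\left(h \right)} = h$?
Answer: $404$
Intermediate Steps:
$R{\left(J,T \right)} = T + T^{2}$
$O = -404$ ($O = 5 \left(1 + 5\right) - 434 = 5 \cdot 6 - 434 = 30 - 434 = -404$)
$- O = \left(-1\right) \left(-404\right) = 404$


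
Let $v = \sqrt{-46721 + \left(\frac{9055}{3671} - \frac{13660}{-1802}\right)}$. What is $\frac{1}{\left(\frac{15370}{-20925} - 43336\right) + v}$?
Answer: $- \frac{1255238606606672295}{54399295235976295852513} - \frac{17514225 i \sqrt{511019035514162626}}{108798590471952591705026} \approx -2.3075 \cdot 10^{-5} - 1.1508 \cdot 10^{-7} i$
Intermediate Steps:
$v = \frac{i \sqrt{511019035514162626}}{3307571}$ ($v = \sqrt{-46721 + \left(9055 \cdot \frac{1}{3671} - - \frac{6830}{901}\right)} = \sqrt{-46721 + \left(\frac{9055}{3671} + \frac{6830}{901}\right)} = \sqrt{-46721 + \frac{33231485}{3307571}} = \sqrt{- \frac{154499793206}{3307571}} = \frac{i \sqrt{511019035514162626}}{3307571} \approx 216.13 i$)
$\frac{1}{\left(\frac{15370}{-20925} - 43336\right) + v} = \frac{1}{\left(\frac{15370}{-20925} - 43336\right) + \frac{i \sqrt{511019035514162626}}{3307571}} = \frac{1}{\left(15370 \left(- \frac{1}{20925}\right) - 43336\right) + \frac{i \sqrt{511019035514162626}}{3307571}} = \frac{1}{\left(- \frac{3074}{4185} - 43336\right) + \frac{i \sqrt{511019035514162626}}{3307571}} = \frac{1}{- \frac{181364234}{4185} + \frac{i \sqrt{511019035514162626}}{3307571}}$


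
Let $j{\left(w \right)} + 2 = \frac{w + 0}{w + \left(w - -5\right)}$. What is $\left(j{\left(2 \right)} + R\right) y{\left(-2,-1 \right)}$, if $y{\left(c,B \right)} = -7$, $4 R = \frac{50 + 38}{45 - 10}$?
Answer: $\frac{362}{45} \approx 8.0444$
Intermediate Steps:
$R = \frac{22}{35}$ ($R = \frac{\left(50 + 38\right) \frac{1}{45 - 10}}{4} = \frac{88 \cdot \frac{1}{35}}{4} = \frac{1}{4} \cdot \frac{88}{35} = \frac{22}{35} \approx 0.62857$)
$j{\left(w \right)} = -2 + \frac{w}{5 + 2 w}$ ($j{\left(w \right)} = -2 + \frac{w + 0}{w + \left(w - -5\right)} = -2 + \frac{w}{w + \left(w + 5\right)} = -2 + \frac{w}{w + \left(5 + w\right)} = -2 + \frac{w}{5 + 2 w}$)
$\left(j{\left(2 \right)} + R\right) y{\left(-2,-1 \right)} = \left(\frac{-10 - 6}{5 + 2 \cdot 2} + \frac{22}{35}\right) \left(-7\right) = \left(\frac{-10 - 6}{5 + 4} + \frac{22}{35}\right) \left(-7\right) = \left(\frac{1}{9} \left(-16\right) + \frac{22}{35}\right) \left(-7\right) = \left(- \frac{16}{9} + \frac{22}{35}\right) \left(-7\right) = \left(- \frac{362}{315}\right) \left(-7\right) = \frac{362}{45}$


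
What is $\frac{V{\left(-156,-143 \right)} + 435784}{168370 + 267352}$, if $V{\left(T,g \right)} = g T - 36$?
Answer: $\frac{229028}{217861} \approx 1.0513$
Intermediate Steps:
$V{\left(T,g \right)} = -36 + T g$ ($V{\left(T,g \right)} = T g - 36 = -36 + T g$)
$\frac{V{\left(-156,-143 \right)} + 435784}{168370 + 267352} = \frac{\left(-36 - -22308\right) + 435784}{168370 + 267352} = \frac{\left(-36 + 22308\right) + 435784}{435722} = \left(22272 + 435784\right) \frac{1}{435722} = 458056 \cdot \frac{1}{435722} = \frac{229028}{217861}$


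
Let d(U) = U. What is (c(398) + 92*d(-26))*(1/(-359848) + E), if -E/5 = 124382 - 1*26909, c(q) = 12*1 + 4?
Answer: 52087064194737/44981 ≈ 1.1580e+9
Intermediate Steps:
c(q) = 16 (c(q) = 12 + 4 = 16)
E = -487365 (E = -5*(124382 - 1*26909) = -5*(124382 - 26909) = -5*97473 = -487365)
(c(398) + 92*d(-26))*(1/(-359848) + E) = (16 + 92*(-26))*(1/(-359848) - 487365) = (16 - 2392)*(-1/359848 - 487365) = -2376*(-175377320521/359848) = 52087064194737/44981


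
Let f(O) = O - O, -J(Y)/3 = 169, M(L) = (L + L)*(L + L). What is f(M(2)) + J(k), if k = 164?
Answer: -507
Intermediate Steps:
M(L) = 4*L² (M(L) = (2*L)*(2*L) = 4*L²)
J(Y) = -507 (J(Y) = -3*169 = -507)
f(O) = 0
f(M(2)) + J(k) = 0 - 507 = -507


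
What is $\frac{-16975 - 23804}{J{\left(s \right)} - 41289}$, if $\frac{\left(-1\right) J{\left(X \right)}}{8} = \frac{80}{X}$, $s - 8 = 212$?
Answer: $\frac{448569}{454211} \approx 0.98758$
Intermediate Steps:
$s = 220$ ($s = 8 + 212 = 220$)
$J{\left(X \right)} = - \frac{640}{X}$ ($J{\left(X \right)} = - 8 \frac{80}{X} = - \frac{640}{X}$)
$\frac{-16975 - 23804}{J{\left(s \right)} - 41289} = \frac{-16975 - 23804}{- \frac{640}{220} - 41289} = - \frac{40779}{\left(-640\right) \frac{1}{220} - 41289} = - \frac{40779}{- \frac{32}{11} - 41289} = - \frac{40779}{- \frac{454211}{11}} = \left(-40779\right) \left(- \frac{11}{454211}\right) = \frac{448569}{454211}$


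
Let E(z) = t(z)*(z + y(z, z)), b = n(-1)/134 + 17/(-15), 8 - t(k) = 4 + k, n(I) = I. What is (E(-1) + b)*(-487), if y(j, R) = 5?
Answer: -18460709/2010 ≈ -9184.4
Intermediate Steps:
t(k) = 4 - k (t(k) = 8 - (4 + k) = 8 + (-4 - k) = 4 - k)
b = -2293/2010 (b = -1/134 + 17/(-15) = -1*1/134 + 17*(-1/15) = -1/134 - 17/15 = -2293/2010 ≈ -1.1408)
E(z) = (4 - z)*(5 + z) (E(z) = (4 - z)*(z + 5) = (4 - z)*(5 + z))
(E(-1) + b)*(-487) = ((20 - 1*(-1) - 1*(-1)²) - 2293/2010)*(-487) = ((20 + 1 - 1*1) - 2293/2010)*(-487) = ((20 + 1 - 1) - 2293/2010)*(-487) = (20 - 2293/2010)*(-487) = (37907/2010)*(-487) = -18460709/2010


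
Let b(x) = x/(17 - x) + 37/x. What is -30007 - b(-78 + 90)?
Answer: -1800749/60 ≈ -30012.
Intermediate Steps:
b(x) = 37/x + x/(17 - x)
-30007 - b(-78 + 90) = -30007 - (-629 - (-78 + 90)**2 + 37*(-78 + 90))/((-78 + 90)*(-17 + (-78 + 90))) = -30007 - (-629 - 1*12**2 + 37*12)/(12*(-17 + 12)) = -30007 - (-629 - 1*144 + 444)/(12*(-5)) = -30007 - (-1)*(-629 - 144 + 444)/(12*5) = -30007 - (-1)*(-329)/(12*5) = -30007 - 1*329/60 = -30007 - 329/60 = -1800749/60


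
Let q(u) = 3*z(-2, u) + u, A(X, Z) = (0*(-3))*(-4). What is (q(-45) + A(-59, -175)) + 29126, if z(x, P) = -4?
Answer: 29069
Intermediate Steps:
A(X, Z) = 0 (A(X, Z) = 0*(-4) = 0)
q(u) = -12 + u (q(u) = 3*(-4) + u = -12 + u)
(q(-45) + A(-59, -175)) + 29126 = ((-12 - 45) + 0) + 29126 = (-57 + 0) + 29126 = -57 + 29126 = 29069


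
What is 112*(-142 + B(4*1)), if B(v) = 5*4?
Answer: -13664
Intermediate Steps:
B(v) = 20
112*(-142 + B(4*1)) = 112*(-142 + 20) = 112*(-122) = -13664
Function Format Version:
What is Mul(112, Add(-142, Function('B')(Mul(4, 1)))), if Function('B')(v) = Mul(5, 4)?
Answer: -13664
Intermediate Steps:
Function('B')(v) = 20
Mul(112, Add(-142, Function('B')(Mul(4, 1)))) = Mul(112, Add(-142, 20)) = Mul(112, -122) = -13664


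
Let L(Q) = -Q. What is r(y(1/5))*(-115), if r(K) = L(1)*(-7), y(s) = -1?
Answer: -805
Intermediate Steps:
r(K) = 7 (r(K) = -1*1*(-7) = -1*(-7) = 7)
r(y(1/5))*(-115) = 7*(-115) = -805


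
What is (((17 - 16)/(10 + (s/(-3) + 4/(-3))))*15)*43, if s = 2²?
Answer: 1935/22 ≈ 87.955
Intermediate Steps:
s = 4
(((17 - 16)/(10 + (s/(-3) + 4/(-3))))*15)*43 = (((17 - 16)/(10 + (4/(-3) + 4/(-3))))*15)*43 = ((1/(10 + (4*(-⅓) + 4*(-⅓))))*15)*43 = ((1/(10 + (-4/3 - 4/3)))*15)*43 = ((1/(10 - 8/3))*15)*43 = ((1/(22/3))*15)*43 = ((1*(3/22))*15)*43 = ((3/22)*15)*43 = (45/22)*43 = 1935/22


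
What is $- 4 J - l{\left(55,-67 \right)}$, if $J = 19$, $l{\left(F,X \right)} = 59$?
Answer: $-135$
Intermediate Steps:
$- 4 J - l{\left(55,-67 \right)} = \left(-4\right) 19 - 59 = -76 - 59 = -135$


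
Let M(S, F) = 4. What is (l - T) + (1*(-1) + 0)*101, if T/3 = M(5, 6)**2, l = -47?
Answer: -196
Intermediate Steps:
T = 48 (T = 3*4**2 = 3*16 = 48)
(l - T) + (1*(-1) + 0)*101 = (-47 - 1*48) + (1*(-1) + 0)*101 = (-47 - 48) + (-1 + 0)*101 = -95 - 1*101 = -95 - 101 = -196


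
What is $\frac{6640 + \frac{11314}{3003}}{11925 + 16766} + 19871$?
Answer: $\frac{1712086890817}{86159073} \approx 19871.0$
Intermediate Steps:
$\frac{6640 + \frac{11314}{3003}}{11925 + 16766} + 19871 = \frac{6640 + 11314 \cdot \frac{1}{3003}}{28691} + 19871 = \left(6640 + \frac{11314}{3003}\right) \frac{1}{28691} + 19871 = \frac{19951234}{3003} \cdot \frac{1}{28691} + 19871 = \frac{19951234}{86159073} + 19871 = \frac{1712086890817}{86159073}$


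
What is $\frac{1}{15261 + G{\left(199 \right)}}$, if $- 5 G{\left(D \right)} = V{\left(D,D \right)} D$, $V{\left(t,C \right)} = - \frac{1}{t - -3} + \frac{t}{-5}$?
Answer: $\frac{5050}{85068447} \approx 5.9364 \cdot 10^{-5}$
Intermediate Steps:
$V{\left(t,C \right)} = - \frac{1}{3 + t} - \frac{t}{5}$ ($V{\left(t,C \right)} = - \frac{1}{t + 3} + t \left(- \frac{1}{5}\right) = - \frac{1}{3 + t} - \frac{t}{5}$)
$G{\left(D \right)} = - \frac{D \left(-5 - D^{2} - 3 D\right)}{25 \left(3 + D\right)}$ ($G{\left(D \right)} = - \frac{\frac{-5 - D^{2} - 3 D}{5 \left(3 + D\right)} D}{5} = - \frac{\frac{1}{5} D \frac{1}{3 + D} \left(-5 - D^{2} - 3 D\right)}{5} = - \frac{D \left(-5 - D^{2} - 3 D\right)}{25 \left(3 + D\right)}$)
$\frac{1}{15261 + G{\left(199 \right)}} = \frac{1}{15261 + \frac{1}{25} \cdot 199 \frac{1}{3 + 199} \left(5 + 199^{2} + 3 \cdot 199\right)} = \frac{1}{15261 + \frac{1}{25} \cdot 199 \cdot \frac{1}{202} \left(5 + 39601 + 597\right)} = \frac{1}{15261 + \frac{1}{25} \cdot 199 \cdot \frac{1}{202} \cdot 40203} = \frac{1}{15261 + \frac{8000397}{5050}} = \frac{1}{\frac{85068447}{5050}} = \frac{5050}{85068447}$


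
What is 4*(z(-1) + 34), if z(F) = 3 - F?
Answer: 152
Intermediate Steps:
4*(z(-1) + 34) = 4*((3 - 1*(-1)) + 34) = 4*((3 + 1) + 34) = 4*(4 + 34) = 4*38 = 152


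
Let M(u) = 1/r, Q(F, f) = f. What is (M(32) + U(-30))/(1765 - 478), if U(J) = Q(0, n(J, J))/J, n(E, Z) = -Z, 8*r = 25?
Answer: -17/32175 ≈ -0.00052836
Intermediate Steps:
r = 25/8 (r = (⅛)*25 = 25/8 ≈ 3.1250)
M(u) = 8/25 (M(u) = 1/(25/8) = 8/25)
U(J) = -1 (U(J) = (-J)/J = -1)
(M(32) + U(-30))/(1765 - 478) = (8/25 - 1)/(1765 - 478) = -17/25/1287 = -17/25*1/1287 = -17/32175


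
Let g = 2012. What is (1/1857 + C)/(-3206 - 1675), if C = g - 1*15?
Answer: -3708430/9064017 ≈ -0.40914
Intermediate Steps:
C = 1997 (C = 2012 - 1*15 = 2012 - 15 = 1997)
(1/1857 + C)/(-3206 - 1675) = (1/1857 + 1997)/(-3206 - 1675) = (1/1857 + 1997)/(-4881) = (3708430/1857)*(-1/4881) = -3708430/9064017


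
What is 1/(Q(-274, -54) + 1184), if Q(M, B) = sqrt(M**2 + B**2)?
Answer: 148/165483 - sqrt(19498)/661932 ≈ 0.00068340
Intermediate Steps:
Q(M, B) = sqrt(B**2 + M**2)
1/(Q(-274, -54) + 1184) = 1/(sqrt((-54)**2 + (-274)**2) + 1184) = 1/(sqrt(2916 + 75076) + 1184) = 1/(sqrt(77992) + 1184) = 1/(2*sqrt(19498) + 1184) = 1/(1184 + 2*sqrt(19498))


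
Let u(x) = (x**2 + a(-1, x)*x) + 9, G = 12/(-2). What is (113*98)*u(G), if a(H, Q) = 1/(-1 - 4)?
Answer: 2558094/5 ≈ 5.1162e+5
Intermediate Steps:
G = -6 (G = 12*(-1/2) = -6)
a(H, Q) = -1/5 (a(H, Q) = 1/(-5) = -1/5)
u(x) = 9 + x**2 - x/5 (u(x) = (x**2 - x/5) + 9 = 9 + x**2 - x/5)
(113*98)*u(G) = (113*98)*(9 + (-6)**2 - 1/5*(-6)) = 11074*(9 + 36 + 6/5) = 11074*(231/5) = 2558094/5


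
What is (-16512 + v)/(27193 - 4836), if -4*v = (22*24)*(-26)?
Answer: -13080/22357 ≈ -0.58505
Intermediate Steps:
v = 3432 (v = -22*24*(-26)/4 = -132*(-26) = -¼*(-13728) = 3432)
(-16512 + v)/(27193 - 4836) = (-16512 + 3432)/(27193 - 4836) = -13080/22357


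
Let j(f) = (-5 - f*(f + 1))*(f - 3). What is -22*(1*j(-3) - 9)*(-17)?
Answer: 21318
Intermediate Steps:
j(f) = (-5 - f*(1 + f))*(-3 + f)
-22*(1*j(-3) - 9)*(-17) = -22*(1*(15 - 1*(-3)**3 - 2*(-3) + 2*(-3)**2) - 9)*(-17) = -22*(1*(15 - 1*(-27) + 6 + 2*9) - 9)*(-17) = -22*(1*(15 + 27 + 6 + 18) - 9)*(-17) = -22*(1*66 - 9)*(-17) = -22*(66 - 9)*(-17) = -22*57*(-17) = -1254*(-17) = 21318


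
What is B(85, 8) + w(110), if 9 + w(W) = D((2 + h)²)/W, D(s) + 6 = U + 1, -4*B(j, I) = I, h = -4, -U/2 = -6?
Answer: -1203/110 ≈ -10.936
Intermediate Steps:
U = 12 (U = -2*(-6) = 12)
B(j, I) = -I/4
D(s) = 7 (D(s) = -6 + (12 + 1) = -6 + 13 = 7)
w(W) = -9 + 7/W
B(85, 8) + w(110) = -¼*8 + (-9 + 7/110) = -2 + (-9 + 7*(1/110)) = -2 + (-9 + 7/110) = -2 - 983/110 = -1203/110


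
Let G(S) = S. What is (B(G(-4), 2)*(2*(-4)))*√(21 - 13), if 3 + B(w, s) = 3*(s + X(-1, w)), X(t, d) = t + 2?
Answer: -96*√2 ≈ -135.76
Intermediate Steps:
X(t, d) = 2 + t
B(w, s) = 3*s (B(w, s) = -3 + 3*(s + (2 - 1)) = -3 + 3*(s + 1) = -3 + 3*(1 + s) = -3 + (3 + 3*s) = 3*s)
(B(G(-4), 2)*(2*(-4)))*√(21 - 13) = ((3*2)*(2*(-4)))*√(21 - 13) = (6*(-8))*√8 = -96*√2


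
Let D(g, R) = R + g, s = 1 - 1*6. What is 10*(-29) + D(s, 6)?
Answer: -289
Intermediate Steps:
s = -5 (s = 1 - 6 = -5)
10*(-29) + D(s, 6) = 10*(-29) + (6 - 5) = -290 + 1 = -289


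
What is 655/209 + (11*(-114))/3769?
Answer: 2206609/787721 ≈ 2.8013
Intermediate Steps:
655/209 + (11*(-114))/3769 = 655*(1/209) - 1254*1/3769 = 655/209 - 1254/3769 = 2206609/787721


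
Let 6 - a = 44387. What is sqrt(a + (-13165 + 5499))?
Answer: 3*I*sqrt(5783) ≈ 228.14*I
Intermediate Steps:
a = -44381 (a = 6 - 1*44387 = 6 - 44387 = -44381)
sqrt(a + (-13165 + 5499)) = sqrt(-44381 + (-13165 + 5499)) = sqrt(-44381 - 7666) = sqrt(-52047) = 3*I*sqrt(5783)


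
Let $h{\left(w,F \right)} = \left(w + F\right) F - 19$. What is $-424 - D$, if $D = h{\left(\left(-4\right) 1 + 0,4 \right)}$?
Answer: $-405$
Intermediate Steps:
$h{\left(w,F \right)} = -19 + F \left(F + w\right)$ ($h{\left(w,F \right)} = \left(F + w\right) F - 19 = F \left(F + w\right) - 19 = -19 + F \left(F + w\right)$)
$D = -19$ ($D = -19 + 4^{2} + 4 \left(\left(-4\right) 1 + 0\right) = -19 + 16 + 4 \left(-4 + 0\right) = -19 + 16 + 4 \left(-4\right) = -19 + 16 - 16 = -19$)
$-424 - D = -424 - -19 = -424 + 19 = -405$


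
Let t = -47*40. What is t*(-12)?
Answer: 22560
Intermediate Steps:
t = -1880
t*(-12) = -1880*(-12) = 22560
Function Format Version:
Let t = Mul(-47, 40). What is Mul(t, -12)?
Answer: 22560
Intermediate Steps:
t = -1880
Mul(t, -12) = Mul(-1880, -12) = 22560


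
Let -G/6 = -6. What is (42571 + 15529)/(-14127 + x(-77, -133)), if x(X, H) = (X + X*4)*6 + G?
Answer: -8300/2343 ≈ -3.5425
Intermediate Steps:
G = 36 (G = -6*(-6) = 36)
x(X, H) = 36 + 30*X (x(X, H) = (X + X*4)*6 + 36 = (X + 4*X)*6 + 36 = (5*X)*6 + 36 = 30*X + 36 = 36 + 30*X)
(42571 + 15529)/(-14127 + x(-77, -133)) = (42571 + 15529)/(-14127 + (36 + 30*(-77))) = 58100/(-14127 + (36 - 2310)) = 58100/(-14127 - 2274) = 58100/(-16401) = 58100*(-1/16401) = -8300/2343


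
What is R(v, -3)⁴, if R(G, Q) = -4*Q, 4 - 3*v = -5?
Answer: 20736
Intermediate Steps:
v = 3 (v = 4/3 - ⅓*(-5) = 4/3 + 5/3 = 3)
R(v, -3)⁴ = (-4*(-3))⁴ = 12⁴ = 20736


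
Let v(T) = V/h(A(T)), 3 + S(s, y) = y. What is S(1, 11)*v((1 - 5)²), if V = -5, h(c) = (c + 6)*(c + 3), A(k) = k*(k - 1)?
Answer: -20/29889 ≈ -0.00066914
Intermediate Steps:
A(k) = k*(-1 + k)
S(s, y) = -3 + y
h(c) = (3 + c)*(6 + c) (h(c) = (6 + c)*(3 + c) = (3 + c)*(6 + c))
v(T) = -5/(18 + T²*(-1 + T)² + 9*T*(-1 + T)) (v(T) = -5/(18 + (T*(-1 + T))² + 9*(T*(-1 + T))) = -5/(18 + T²*(-1 + T)² + 9*T*(-1 + T)))
S(1, 11)*v((1 - 5)²) = (-3 + 11)*(-5/(18 + ((1 - 5)²)²*(-1 + (1 - 5)²)² + 9*(1 - 5)²*(-1 + (1 - 5)²))) = 8*(-5/(18 + ((-4)²)²*(-1 + (-4)²)² + 9*(-4)²*(-1 + (-4)²))) = 8*(-5/(18 + 16²*(-1 + 16)² + 9*16*(-1 + 16))) = 8*(-5/(18 + 256*15² + 9*16*15)) = 8*(-5/(18 + 256*225 + 2160)) = 8*(-5/(18 + 57600 + 2160)) = 8*(-5/59778) = -20/29889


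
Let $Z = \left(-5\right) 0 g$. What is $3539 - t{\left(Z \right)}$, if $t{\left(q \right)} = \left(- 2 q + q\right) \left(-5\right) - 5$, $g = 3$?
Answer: $3544$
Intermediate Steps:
$Z = 0$ ($Z = \left(-5\right) 0 \cdot 3 = 0 \cdot 3 = 0$)
$t{\left(q \right)} = -5 + 5 q$ ($t{\left(q \right)} = - q \left(-5\right) - 5 = 5 q - 5 = -5 + 5 q$)
$3539 - t{\left(Z \right)} = 3539 - \left(-5 + 5 \cdot 0\right) = 3539 - \left(-5 + 0\right) = 3539 - -5 = 3539 + 5 = 3544$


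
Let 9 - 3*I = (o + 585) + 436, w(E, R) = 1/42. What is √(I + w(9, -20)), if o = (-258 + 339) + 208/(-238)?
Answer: I*√185575026/714 ≈ 19.079*I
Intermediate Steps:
o = 9535/119 (o = 81 + 208*(-1/238) = 81 - 104/119 = 9535/119 ≈ 80.126)
w(E, R) = 1/42
I = -43321/119 (I = 3 - ((9535/119 + 585) + 436)/3 = 3 - (79150/119 + 436)/3 = 3 - ⅓*131034/119 = 3 - 43678/119 = -43321/119 ≈ -364.04)
√(I + w(9, -20)) = √(-43321/119 + 1/42) = √(-259909/714) = I*√185575026/714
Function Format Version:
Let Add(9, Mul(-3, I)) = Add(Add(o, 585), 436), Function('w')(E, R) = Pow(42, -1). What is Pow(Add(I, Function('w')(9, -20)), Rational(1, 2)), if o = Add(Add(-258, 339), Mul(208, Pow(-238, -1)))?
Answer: Mul(Rational(1, 714), I, Pow(185575026, Rational(1, 2))) ≈ Mul(19.079, I)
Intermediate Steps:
o = Rational(9535, 119) (o = Add(81, Mul(208, Rational(-1, 238))) = Add(81, Rational(-104, 119)) = Rational(9535, 119) ≈ 80.126)
Function('w')(E, R) = Rational(1, 42)
I = Rational(-43321, 119) (I = Add(3, Mul(Rational(-1, 3), Add(Add(Rational(9535, 119), 585), 436))) = Add(3, Mul(Rational(-1, 3), Add(Rational(79150, 119), 436))) = Add(3, Mul(Rational(-1, 3), Rational(131034, 119))) = Add(3, Rational(-43678, 119)) = Rational(-43321, 119) ≈ -364.04)
Pow(Add(I, Function('w')(9, -20)), Rational(1, 2)) = Pow(Add(Rational(-43321, 119), Rational(1, 42)), Rational(1, 2)) = Pow(Rational(-259909, 714), Rational(1, 2)) = Mul(Rational(1, 714), I, Pow(185575026, Rational(1, 2)))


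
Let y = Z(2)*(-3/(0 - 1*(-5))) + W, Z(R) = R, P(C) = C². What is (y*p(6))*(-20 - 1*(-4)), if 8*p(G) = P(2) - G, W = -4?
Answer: -104/5 ≈ -20.800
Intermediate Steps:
p(G) = ½ - G/8 (p(G) = (2² - G)/8 = (4 - G)/8 = ½ - G/8)
y = -26/5 (y = 2*(-3/(0 - 1*(-5))) - 4 = 2*(-3/(0 + 5)) - 4 = 2*(-3/5) - 4 = 2*(-3*⅕) - 4 = 2*(-⅗) - 4 = -6/5 - 4 = -26/5 ≈ -5.2000)
(y*p(6))*(-20 - 1*(-4)) = (-26*(½ - ⅛*6)/5)*(-20 - 1*(-4)) = (-26*(½ - ¾)/5)*(-20 + 4) = -26/5*(-¼)*(-16) = (13/10)*(-16) = -104/5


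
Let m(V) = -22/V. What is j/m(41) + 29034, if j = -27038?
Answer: 79423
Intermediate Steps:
j/m(41) + 29034 = -27038/((-22/41)) + 29034 = -27038/((-22*1/41)) + 29034 = -27038/(-22/41) + 29034 = -27038*(-41/22) + 29034 = 50389 + 29034 = 79423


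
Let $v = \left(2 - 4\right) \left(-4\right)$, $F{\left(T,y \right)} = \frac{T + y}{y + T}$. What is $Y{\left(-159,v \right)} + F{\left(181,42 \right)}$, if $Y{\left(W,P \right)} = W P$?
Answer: $-1271$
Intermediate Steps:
$F{\left(T,y \right)} = 1$ ($F{\left(T,y \right)} = \frac{T + y}{T + y} = 1$)
$v = 8$ ($v = \left(-2\right) \left(-4\right) = 8$)
$Y{\left(W,P \right)} = P W$
$Y{\left(-159,v \right)} + F{\left(181,42 \right)} = 8 \left(-159\right) + 1 = -1272 + 1 = -1271$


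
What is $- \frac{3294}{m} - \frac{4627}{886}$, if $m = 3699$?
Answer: $- \frac{741991}{121382} \approx -6.1129$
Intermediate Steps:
$- \frac{3294}{m} - \frac{4627}{886} = - \frac{3294}{3699} - \frac{4627}{886} = \left(-3294\right) \frac{1}{3699} - \frac{4627}{886} = - \frac{122}{137} - \frac{4627}{886} = - \frac{741991}{121382}$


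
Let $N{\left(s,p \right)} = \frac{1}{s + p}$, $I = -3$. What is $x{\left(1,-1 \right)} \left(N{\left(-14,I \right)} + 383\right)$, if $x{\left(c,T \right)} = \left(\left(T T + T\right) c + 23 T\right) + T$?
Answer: $- \frac{156240}{17} \approx -9190.6$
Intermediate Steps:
$x{\left(c,T \right)} = 24 T + c \left(T + T^{2}\right)$ ($x{\left(c,T \right)} = \left(\left(T^{2} + T\right) c + 23 T\right) + T = \left(\left(T + T^{2}\right) c + 23 T\right) + T = \left(c \left(T + T^{2}\right) + 23 T\right) + T = \left(23 T + c \left(T + T^{2}\right)\right) + T = 24 T + c \left(T + T^{2}\right)$)
$N{\left(s,p \right)} = \frac{1}{p + s}$
$x{\left(1,-1 \right)} \left(N{\left(-14,I \right)} + 383\right) = - (24 + 1 - 1) \left(\frac{1}{-3 - 14} + 383\right) = - (24 + 1 - 1) \left(\frac{1}{-17} + 383\right) = \left(-1\right) 24 \left(- \frac{1}{17} + 383\right) = \left(-24\right) \frac{6510}{17} = - \frac{156240}{17}$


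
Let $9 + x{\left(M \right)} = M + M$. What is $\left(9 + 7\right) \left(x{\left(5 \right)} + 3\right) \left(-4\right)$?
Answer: $-256$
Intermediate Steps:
$x{\left(M \right)} = -9 + 2 M$ ($x{\left(M \right)} = -9 + \left(M + M\right) = -9 + 2 M$)
$\left(9 + 7\right) \left(x{\left(5 \right)} + 3\right) \left(-4\right) = \left(9 + 7\right) \left(\left(-9 + 2 \cdot 5\right) + 3\right) \left(-4\right) = 16 \left(\left(-9 + 10\right) + 3\right) \left(-4\right) = 16 \left(1 + 3\right) \left(-4\right) = 16 \cdot 4 \left(-4\right) = 16 \left(-16\right) = -256$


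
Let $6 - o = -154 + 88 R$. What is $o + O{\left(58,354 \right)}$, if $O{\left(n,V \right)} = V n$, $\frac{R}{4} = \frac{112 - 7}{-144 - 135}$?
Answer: $\frac{1936676}{93} \approx 20824.0$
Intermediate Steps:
$R = - \frac{140}{93}$ ($R = 4 \frac{112 - 7}{-144 - 135} = 4 \frac{105}{-279} = 4 \cdot 105 \left(- \frac{1}{279}\right) = 4 \left(- \frac{35}{93}\right) = - \frac{140}{93} \approx -1.5054$)
$o = \frac{27200}{93}$ ($o = 6 - \left(-154 + 88 \left(- \frac{140}{93}\right)\right) = 6 - \left(-154 - \frac{12320}{93}\right) = 6 - - \frac{26642}{93} = 6 + \frac{26642}{93} = \frac{27200}{93} \approx 292.47$)
$o + O{\left(58,354 \right)} = \frac{27200}{93} + 354 \cdot 58 = \frac{27200}{93} + 20532 = \frac{1936676}{93}$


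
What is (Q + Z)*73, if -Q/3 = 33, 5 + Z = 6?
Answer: -7154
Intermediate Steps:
Z = 1 (Z = -5 + 6 = 1)
Q = -99 (Q = -3*33 = -99)
(Q + Z)*73 = (-99 + 1)*73 = -98*73 = -7154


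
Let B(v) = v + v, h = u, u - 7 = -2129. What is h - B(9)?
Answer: -2140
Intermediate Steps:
u = -2122 (u = 7 - 2129 = -2122)
h = -2122
B(v) = 2*v
h - B(9) = -2122 - 2*9 = -2122 - 1*18 = -2122 - 18 = -2140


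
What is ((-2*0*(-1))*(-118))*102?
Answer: 0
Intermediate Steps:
((-2*0*(-1))*(-118))*102 = ((0*(-1))*(-118))*102 = (0*(-118))*102 = 0*102 = 0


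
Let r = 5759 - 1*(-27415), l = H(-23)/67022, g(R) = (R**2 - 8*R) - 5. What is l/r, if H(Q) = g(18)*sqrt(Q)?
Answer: 175*I*sqrt(23)/2223387828 ≈ 3.7747e-7*I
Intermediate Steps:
g(R) = -5 + R**2 - 8*R
H(Q) = 175*sqrt(Q) (H(Q) = (-5 + 18**2 - 8*18)*sqrt(Q) = (-5 + 324 - 144)*sqrt(Q) = 175*sqrt(Q))
l = 175*I*sqrt(23)/67022 (l = (175*sqrt(-23))/67022 = (175*(I*sqrt(23)))*(1/67022) = (175*I*sqrt(23))*(1/67022) = 175*I*sqrt(23)/67022 ≈ 0.012522*I)
r = 33174 (r = 5759 + 27415 = 33174)
l/r = (175*I*sqrt(23)/67022)/33174 = (175*I*sqrt(23)/67022)*(1/33174) = 175*I*sqrt(23)/2223387828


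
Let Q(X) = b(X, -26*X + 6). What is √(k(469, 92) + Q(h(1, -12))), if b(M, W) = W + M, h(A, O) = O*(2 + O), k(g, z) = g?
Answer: 5*I*√101 ≈ 50.249*I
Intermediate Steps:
b(M, W) = M + W
Q(X) = 6 - 25*X (Q(X) = X + (-26*X + 6) = X + (6 - 26*X) = 6 - 25*X)
√(k(469, 92) + Q(h(1, -12))) = √(469 + (6 - (-300)*(2 - 12))) = √(469 + (6 - (-300)*(-10))) = √(469 + (6 - 25*120)) = √(469 + (6 - 3000)) = √(469 - 2994) = √(-2525) = 5*I*√101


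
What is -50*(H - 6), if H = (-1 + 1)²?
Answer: 300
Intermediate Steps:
H = 0 (H = 0² = 0)
-50*(H - 6) = -50*(0 - 6) = -50*(-6) = 300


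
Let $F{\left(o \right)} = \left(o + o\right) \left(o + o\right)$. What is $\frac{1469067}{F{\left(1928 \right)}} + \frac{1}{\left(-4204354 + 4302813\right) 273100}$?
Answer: $\frac{9875491799553259}{99951928933433600} \approx 0.098802$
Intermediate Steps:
$F{\left(o \right)} = 4 o^{2}$ ($F{\left(o \right)} = 2 o 2 o = 4 o^{2}$)
$\frac{1469067}{F{\left(1928 \right)}} + \frac{1}{\left(-4204354 + 4302813\right) 273100} = \frac{1469067}{4 \cdot 1928^{2}} + \frac{1}{\left(-4204354 + 4302813\right) 273100} = \frac{1469067}{4 \cdot 3717184} + \frac{1}{98459} \cdot \frac{1}{273100} = \frac{1469067}{14868736} + \frac{1}{98459} \cdot \frac{1}{273100} = 1469067 \cdot \frac{1}{14868736} + \frac{1}{26889152900} = \frac{1469067}{14868736} + \frac{1}{26889152900} = \frac{9875491799553259}{99951928933433600}$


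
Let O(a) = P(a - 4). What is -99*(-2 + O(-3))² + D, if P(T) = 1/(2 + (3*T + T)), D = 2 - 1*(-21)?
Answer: -262543/676 ≈ -388.38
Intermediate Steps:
D = 23 (D = 2 + 21 = 23)
P(T) = 1/(2 + 4*T)
O(a) = 1/(2*(-7 + 2*a)) (O(a) = 1/(2*(1 + 2*(a - 4))) = 1/(2*(1 + 2*(-4 + a))) = 1/(2*(1 + (-8 + 2*a))) = 1/(2*(-7 + 2*a)))
-99*(-2 + O(-3))² + D = -99*(-2 + 1/(2*(-7 + 2*(-3))))² + 23 = -99*(-2 + 1/(2*(-7 - 6)))² + 23 = -99*(-2 + (½)/(-13))² + 23 = -99*(-2 + (½)*(-1/13))² + 23 = -99*(-2 - 1/26)² + 23 = -99*(-53/26)² + 23 = -99*2809/676 + 23 = -278091/676 + 23 = -262543/676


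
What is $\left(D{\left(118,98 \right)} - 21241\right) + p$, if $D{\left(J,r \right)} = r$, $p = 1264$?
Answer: $-19879$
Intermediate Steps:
$\left(D{\left(118,98 \right)} - 21241\right) + p = \left(98 - 21241\right) + 1264 = -21143 + 1264 = -19879$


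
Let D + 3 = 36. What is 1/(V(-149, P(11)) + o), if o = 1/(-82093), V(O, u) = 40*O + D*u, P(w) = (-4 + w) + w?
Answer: -82093/440511039 ≈ -0.00018636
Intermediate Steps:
D = 33 (D = -3 + 36 = 33)
P(w) = -4 + 2*w
V(O, u) = 33*u + 40*O (V(O, u) = 40*O + 33*u = 33*u + 40*O)
o = -1/82093 ≈ -1.2181e-5
1/(V(-149, P(11)) + o) = 1/((33*(-4 + 2*11) + 40*(-149)) - 1/82093) = 1/((33*(-4 + 22) - 5960) - 1/82093) = 1/((33*18 - 5960) - 1/82093) = 1/((594 - 5960) - 1/82093) = 1/(-5366 - 1/82093) = 1/(-440511039/82093) = -82093/440511039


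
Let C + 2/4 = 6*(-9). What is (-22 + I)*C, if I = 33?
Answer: -1199/2 ≈ -599.50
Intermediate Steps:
C = -109/2 (C = -½ + 6*(-9) = -½ - 54 = -109/2 ≈ -54.500)
(-22 + I)*C = (-22 + 33)*(-109/2) = 11*(-109/2) = -1199/2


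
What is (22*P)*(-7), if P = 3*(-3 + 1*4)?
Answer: -462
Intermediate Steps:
P = 3 (P = 3*(-3 + 4) = 3*1 = 3)
(22*P)*(-7) = (22*3)*(-7) = 66*(-7) = -462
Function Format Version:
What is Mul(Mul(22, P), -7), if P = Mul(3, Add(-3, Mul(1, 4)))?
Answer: -462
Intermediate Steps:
P = 3 (P = Mul(3, Add(-3, 4)) = Mul(3, 1) = 3)
Mul(Mul(22, P), -7) = Mul(Mul(22, 3), -7) = Mul(66, -7) = -462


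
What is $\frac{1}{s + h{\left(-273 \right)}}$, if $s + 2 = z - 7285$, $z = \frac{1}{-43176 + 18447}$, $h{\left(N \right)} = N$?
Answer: $- \frac{24729}{186951241} \approx -0.00013228$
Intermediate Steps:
$z = - \frac{1}{24729}$ ($z = \frac{1}{-24729} = - \frac{1}{24729} \approx -4.0438 \cdot 10^{-5}$)
$s = - \frac{180200224}{24729}$ ($s = -2 - \frac{180150766}{24729} = - \frac{180200224}{24729} \approx -7287.0$)
$\frac{1}{s + h{\left(-273 \right)}} = \frac{1}{- \frac{180200224}{24729} - 273} = \frac{1}{- \frac{186951241}{24729}} = - \frac{24729}{186951241}$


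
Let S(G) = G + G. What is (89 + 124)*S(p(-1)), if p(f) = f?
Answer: -426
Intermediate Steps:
S(G) = 2*G
(89 + 124)*S(p(-1)) = (89 + 124)*(2*(-1)) = 213*(-2) = -426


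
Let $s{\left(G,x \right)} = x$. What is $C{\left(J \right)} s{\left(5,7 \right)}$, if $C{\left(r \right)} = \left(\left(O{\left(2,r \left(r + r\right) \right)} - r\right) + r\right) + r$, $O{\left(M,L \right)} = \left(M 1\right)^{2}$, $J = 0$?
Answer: $28$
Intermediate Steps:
$O{\left(M,L \right)} = M^{2}$
$C{\left(r \right)} = 4 + r$ ($C{\left(r \right)} = \left(\left(2^{2} - r\right) + r\right) + r = \left(\left(4 - r\right) + r\right) + r = 4 + r$)
$C{\left(J \right)} s{\left(5,7 \right)} = \left(4 + 0\right) 7 = 4 \cdot 7 = 28$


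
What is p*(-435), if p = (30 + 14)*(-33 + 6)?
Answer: 516780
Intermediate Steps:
p = -1188 (p = 44*(-27) = -1188)
p*(-435) = -1188*(-435) = 516780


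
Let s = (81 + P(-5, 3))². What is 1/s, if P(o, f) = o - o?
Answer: 1/6561 ≈ 0.00015242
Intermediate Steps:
P(o, f) = 0
s = 6561 (s = (81 + 0)² = 81² = 6561)
1/s = 1/6561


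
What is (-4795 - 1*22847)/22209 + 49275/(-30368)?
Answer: -8830049/3079648 ≈ -2.8672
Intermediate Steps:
(-4795 - 1*22847)/22209 + 49275/(-30368) = (-4795 - 22847)*(1/22209) + 49275*(-1/30368) = -27642*1/22209 - 675/416 = -9214/7403 - 675/416 = -8830049/3079648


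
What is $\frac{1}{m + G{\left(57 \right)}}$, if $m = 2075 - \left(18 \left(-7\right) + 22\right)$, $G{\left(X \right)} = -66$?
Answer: $\frac{1}{2113} \approx 0.00047326$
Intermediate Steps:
$m = 2179$ ($m = 2075 - \left(-126 + 22\right) = 2075 - -104 = 2075 + 104 = 2179$)
$\frac{1}{m + G{\left(57 \right)}} = \frac{1}{2179 - 66} = \frac{1}{2113}$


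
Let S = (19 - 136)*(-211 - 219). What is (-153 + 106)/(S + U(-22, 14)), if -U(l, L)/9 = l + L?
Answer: -47/50382 ≈ -0.00093287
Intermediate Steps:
U(l, L) = -9*L - 9*l (U(l, L) = -9*(l + L) = -9*(L + l) = -9*L - 9*l)
S = 50310 (S = -117*(-430) = 50310)
(-153 + 106)/(S + U(-22, 14)) = (-153 + 106)/(50310 + (-9*14 - 9*(-22))) = -47/(50310 + (-126 + 198)) = -47/(50310 + 72) = -47/50382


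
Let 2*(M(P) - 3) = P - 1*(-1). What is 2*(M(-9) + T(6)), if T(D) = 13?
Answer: 24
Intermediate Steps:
M(P) = 7/2 + P/2 (M(P) = 3 + (P - 1*(-1))/2 = 3 + (P + 1)/2 = 3 + (1 + P)/2 = 3 + (½ + P/2) = 7/2 + P/2)
2*(M(-9) + T(6)) = 2*((7/2 + (½)*(-9)) + 13) = 2*((7/2 - 9/2) + 13) = 2*(-1 + 13) = 2*12 = 24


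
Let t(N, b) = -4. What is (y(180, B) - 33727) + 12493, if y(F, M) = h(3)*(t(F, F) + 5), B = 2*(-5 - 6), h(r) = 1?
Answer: -21233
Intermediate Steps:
B = -22 (B = 2*(-11) = -22)
y(F, M) = 1 (y(F, M) = 1*(-4 + 5) = 1*1 = 1)
(y(180, B) - 33727) + 12493 = (1 - 33727) + 12493 = -33726 + 12493 = -21233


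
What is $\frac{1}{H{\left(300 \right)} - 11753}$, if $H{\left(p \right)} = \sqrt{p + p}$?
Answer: $- \frac{11753}{138132409} - \frac{10 \sqrt{6}}{138132409} \approx -8.5262 \cdot 10^{-5}$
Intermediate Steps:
$H{\left(p \right)} = \sqrt{2} \sqrt{p}$ ($H{\left(p \right)} = \sqrt{2 p} = \sqrt{2} \sqrt{p}$)
$\frac{1}{H{\left(300 \right)} - 11753} = \frac{1}{\sqrt{2} \sqrt{300} - 11753} = \frac{1}{\sqrt{2} \cdot 10 \sqrt{3} - 11753} = \frac{1}{10 \sqrt{6} - 11753} = \frac{1}{-11753 + 10 \sqrt{6}}$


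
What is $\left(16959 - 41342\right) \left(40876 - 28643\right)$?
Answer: $-298277239$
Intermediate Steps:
$\left(16959 - 41342\right) \left(40876 - 28643\right) = \left(-24383\right) 12233 = -298277239$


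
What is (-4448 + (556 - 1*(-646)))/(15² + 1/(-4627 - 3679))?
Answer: -26961276/1868849 ≈ -14.427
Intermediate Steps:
(-4448 + (556 - 1*(-646)))/(15² + 1/(-4627 - 3679)) = (-4448 + (556 + 646))/(225 + 1/(-8306)) = (-4448 + 1202)/(225 - 1/8306) = -3246/1868849/8306 = -3246*8306/1868849 = -26961276/1868849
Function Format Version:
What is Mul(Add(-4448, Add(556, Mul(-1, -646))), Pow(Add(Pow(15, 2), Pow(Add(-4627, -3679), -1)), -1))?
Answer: Rational(-26961276, 1868849) ≈ -14.427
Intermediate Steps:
Mul(Add(-4448, Add(556, Mul(-1, -646))), Pow(Add(Pow(15, 2), Pow(Add(-4627, -3679), -1)), -1)) = Mul(Add(-4448, Add(556, 646)), Pow(Add(225, Pow(-8306, -1)), -1)) = Mul(Add(-4448, 1202), Pow(Add(225, Rational(-1, 8306)), -1)) = Mul(-3246, Pow(Rational(1868849, 8306), -1)) = Mul(-3246, Rational(8306, 1868849)) = Rational(-26961276, 1868849)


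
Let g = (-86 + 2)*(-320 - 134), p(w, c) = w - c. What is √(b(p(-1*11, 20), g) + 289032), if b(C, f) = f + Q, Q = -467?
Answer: √326701 ≈ 571.58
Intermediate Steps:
g = 38136 (g = -84*(-454) = 38136)
b(C, f) = -467 + f (b(C, f) = f - 467 = -467 + f)
√(b(p(-1*11, 20), g) + 289032) = √((-467 + 38136) + 289032) = √(37669 + 289032) = √326701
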